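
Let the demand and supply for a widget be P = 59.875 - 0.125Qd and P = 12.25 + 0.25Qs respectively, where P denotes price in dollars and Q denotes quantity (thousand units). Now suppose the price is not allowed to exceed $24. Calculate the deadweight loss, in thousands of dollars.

1200

Rearranging demand gives Qd = 479 - 8P; rearranging supply gives Qs = 4P - 49. Without the control the market clears where 479 - 8P = 4P - 49, i.e. P* = 44 and Q* = 127.
Because the ceiling (24) lies below the market-clearing price, it is binding.
At P = 24: Qd = 479 - 8·24 = 287 and Qs = 4·24 - 49 = 47.
Quantity traded falls to 47. At Q = 47 the demand price is (479 - 47)/8 = 54 and the supply price is (49 + 47)/4 = 24.
Deadweight loss = ½ · (54 - 24) · (127 - 47) = ½ · 30 · 80 = 1200.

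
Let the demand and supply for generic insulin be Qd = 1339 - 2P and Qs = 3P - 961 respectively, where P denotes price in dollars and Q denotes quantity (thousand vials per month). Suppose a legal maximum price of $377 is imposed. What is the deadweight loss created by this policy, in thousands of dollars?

25833.75

Setting quantity demanded equal to quantity supplied, 1339 - 2P = 3P - 961, gives P* = 460 and Q* = 419.
Since 377 < 460, the ceiling is binding.
At P = 377: Qd = 1339 - 2·377 = 585 and Qs = 3·377 - 961 = 170.
Quantity traded falls to 170. At Q = 170 the demand price is (1339 - 170)/2 = 584.5 and the supply price is (961 + 170)/3 = 377.
Deadweight loss = ½ · (584.5 - 377) · (419 - 170) = ½ · 207.5 · 249 = 25833.75.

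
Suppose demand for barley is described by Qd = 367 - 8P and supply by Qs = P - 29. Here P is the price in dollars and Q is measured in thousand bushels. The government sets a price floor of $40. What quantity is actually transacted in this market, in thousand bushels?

15

Equilibrium: 367 - 8P = P - 29, so 396 = 9P and P* = 44, Q* = 15.
Since 40 is below P* = 44, the floor does not bind and the free-market outcome prevails.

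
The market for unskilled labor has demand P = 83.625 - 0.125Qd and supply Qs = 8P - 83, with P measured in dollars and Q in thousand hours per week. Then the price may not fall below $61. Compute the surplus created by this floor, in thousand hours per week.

Rearranging demand gives Qd = 669 - 8P. In a free market, 669 - 8P = 8P - 83 gives the equilibrium P* = 47, Q* = 293.
Since 61 > 47, the floor is binding.
At P = 61: Qd = 669 - 8·61 = 181 and Qs = 8·61 - 83 = 405.
Surplus = Qs - Qd = 405 - 181 = 224.

224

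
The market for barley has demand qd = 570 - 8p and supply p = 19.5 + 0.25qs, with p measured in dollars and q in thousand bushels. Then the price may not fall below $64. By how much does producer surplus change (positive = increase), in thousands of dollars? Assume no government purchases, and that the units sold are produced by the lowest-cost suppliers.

-220

Rearranging supply gives qs = 4p - 78. Without the control the market clears where 570 - 8p = 4p - 78, i.e. p* = 54 and q* = 138.
Because the floor (64) lies above the market-clearing price, it is binding.
At p = 64: qd = 570 - 8·64 = 58 and qs = 4·64 - 78 = 178.
Producer surplus without the control is ½ · (54 - 19.5) · 138 = 2380.5.
With the floor, 58 units are sold at 64. The supply price at q = 58 is 34, so PS = ½ · [(64 - 19.5) + (64 - 34)] · 58 = 2160.5.
Change in producer surplus = 2160.5 - 2380.5 = -220.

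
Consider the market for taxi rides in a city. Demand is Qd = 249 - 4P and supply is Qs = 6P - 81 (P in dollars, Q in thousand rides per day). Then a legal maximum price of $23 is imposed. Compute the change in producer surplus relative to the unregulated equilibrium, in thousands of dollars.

-870

In a free market, 249 - 4P = 6P - 81 gives the equilibrium P* = 33, Q* = 117.
Because the ceiling (23) lies below the market-clearing price, it is binding.
At P = 23: Qd = 249 - 4·23 = 157 and Qs = 6·23 - 81 = 57.
Producer surplus without the control is ½ · (33 - 13.5) · 117 = 1140.75.
With the ceiling, producers sell 57 units at 23, so PS = ½ · (23 - 13.5) · 57 = 270.75.
Change in producer surplus = 270.75 - 1140.75 = -870.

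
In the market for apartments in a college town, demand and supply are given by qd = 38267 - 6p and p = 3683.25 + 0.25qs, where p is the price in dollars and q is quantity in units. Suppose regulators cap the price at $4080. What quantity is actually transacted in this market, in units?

1587

Rearranging supply gives qs = 4p - 14733. Equilibrium: 38267 - 6p = 4p - 14733, so 53000 = 10p and p* = 5300, q* = 6467.
Because the ceiling (4080) lies below the market-clearing price, it is binding.
At p = 4080: qd = 38267 - 6·4080 = 13787 and qs = 4·4080 - 14733 = 1587.
The quantity actually transacted is the short side, supply: 1587.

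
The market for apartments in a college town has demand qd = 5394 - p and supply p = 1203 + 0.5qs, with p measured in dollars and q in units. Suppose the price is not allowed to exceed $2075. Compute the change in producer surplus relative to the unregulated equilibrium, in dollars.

Rearranging supply gives qs = 2p - 2406. Without the control the market clears where 5394 - p = 2p - 2406, i.e. p* = 2600 and q* = 2794.
The ceiling of 2075 is below the equilibrium price 2600, so it binds.
At p = 2075: qd = 5394 - 2075 = 3319 and qs = 2·2075 - 2406 = 1744.
Producer surplus without the control is ½ · (2600 - 1203) · 2794 = 1951609.
With the ceiling, producers sell 1744 units at 2075, so PS = ½ · (2075 - 1203) · 1744 = 760384.
Change in producer surplus = 760384 - 1951609 = -1191225.

-1191225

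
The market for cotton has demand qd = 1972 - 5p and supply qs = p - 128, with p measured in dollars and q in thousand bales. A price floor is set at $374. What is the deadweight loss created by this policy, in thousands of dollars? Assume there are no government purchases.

Setting quantity demanded equal to quantity supplied, 1972 - 5p = p - 128, gives p* = 350 and q* = 222.
Since 374 > 350, the floor is binding.
At p = 374: qd = 1972 - 5·374 = 102 and qs = 374 - 128 = 246.
Quantity traded falls to 102. At q = 102 the demand price is (1972 - 102)/5 = 374 and the supply price is 128 + 102 = 230.
Deadweight loss = ½ · (374 - 230) · (222 - 102) = ½ · 144 · 120 = 8640.

8640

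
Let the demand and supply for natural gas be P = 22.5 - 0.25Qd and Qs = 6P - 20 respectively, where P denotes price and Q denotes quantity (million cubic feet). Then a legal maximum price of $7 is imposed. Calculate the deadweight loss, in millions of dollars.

120

Rearranging demand gives Qd = 90 - 4P. In a free market, 90 - 4P = 6P - 20 gives the equilibrium P* = 11, Q* = 46.
The ceiling of 7 is below the equilibrium price 11, so it binds.
At P = 7: Qd = 90 - 4·7 = 62 and Qs = 6·7 - 20 = 22.
Quantity traded falls to 22. At Q = 22 the demand price is (90 - 22)/4 = 17 and the supply price is (20 + 22)/6 = 7.
Deadweight loss = ½ · (17 - 7) · (46 - 22) = ½ · 10 · 24 = 120.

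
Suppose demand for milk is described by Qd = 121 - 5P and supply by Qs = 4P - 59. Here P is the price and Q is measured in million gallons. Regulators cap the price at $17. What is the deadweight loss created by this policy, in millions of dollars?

32.4

In a free market, 121 - 5P = 4P - 59 gives the equilibrium P* = 20, Q* = 21.
Because the ceiling (17) lies below the market-clearing price, it is binding.
At P = 17: Qd = 121 - 5·17 = 36 and Qs = 4·17 - 59 = 9.
Quantity traded falls to 9. At Q = 9 the demand price is (121 - 9)/5 = 22.4 and the supply price is (59 + 9)/4 = 17.
Deadweight loss = ½ · (22.4 - 17) · (21 - 9) = ½ · 5.4 · 12 = 32.4.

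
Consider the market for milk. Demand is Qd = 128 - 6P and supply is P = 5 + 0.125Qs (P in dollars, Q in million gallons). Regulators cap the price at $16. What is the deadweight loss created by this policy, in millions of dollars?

Rearranging supply gives Qs = 8P - 40. Without the control the market clears where 128 - 6P = 8P - 40, i.e. P* = 12 and Q* = 56.
Since 16 is above P* = 12, the ceiling does not bind and the free-market outcome prevails.
Since the control does not bind, no trades are prevented and deadweight loss is zero.

0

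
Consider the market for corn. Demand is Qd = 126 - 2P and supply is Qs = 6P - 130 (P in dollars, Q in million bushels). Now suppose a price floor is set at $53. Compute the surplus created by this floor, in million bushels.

Without the control the market clears where 126 - 2P = 6P - 130, i.e. P* = 32 and Q* = 62.
Since 53 > 32, the floor is binding.
At P = 53: Qd = 126 - 2·53 = 20 and Qs = 6·53 - 130 = 188.
Surplus = Qs - Qd = 188 - 20 = 168.

168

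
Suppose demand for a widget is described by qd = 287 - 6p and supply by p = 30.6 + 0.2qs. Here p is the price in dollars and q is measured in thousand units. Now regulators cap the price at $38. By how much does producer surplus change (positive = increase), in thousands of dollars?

-84

Rearranging supply gives qs = 5p - 153. Without the control the market clears where 287 - 6p = 5p - 153, i.e. p* = 40 and q* = 47.
Since 38 < 40, the ceiling is binding.
At p = 38: qd = 287 - 6·38 = 59 and qs = 5·38 - 153 = 37.
Producer surplus without the control is ½ · (40 - 30.6) · 47 = 220.9.
With the ceiling, producers sell 37 units at 38, so PS = ½ · (38 - 30.6) · 37 = 136.9.
Change in producer surplus = 136.9 - 220.9 = -84.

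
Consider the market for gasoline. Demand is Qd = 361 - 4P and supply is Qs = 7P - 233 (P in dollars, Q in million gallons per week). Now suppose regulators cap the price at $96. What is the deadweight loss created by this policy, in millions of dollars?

Equilibrium: 361 - 4P = 7P - 233, so 594 = 11P and P* = 54, Q* = 145.
Since 96 is above P* = 54, the ceiling does not bind and the free-market outcome prevails.
Since the control does not bind, no trades are prevented and deadweight loss is zero.

0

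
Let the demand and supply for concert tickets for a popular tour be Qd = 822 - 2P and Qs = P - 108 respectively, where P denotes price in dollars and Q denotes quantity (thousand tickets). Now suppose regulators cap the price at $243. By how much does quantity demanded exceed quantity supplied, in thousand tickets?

In a free market, 822 - 2P = P - 108 gives the equilibrium P* = 310, Q* = 202.
Since 243 < 310, the ceiling is binding.
At P = 243: Qd = 822 - 2·243 = 336 and Qs = 243 - 108 = 135.
Shortage = Qd - Qs = 336 - 135 = 201.

201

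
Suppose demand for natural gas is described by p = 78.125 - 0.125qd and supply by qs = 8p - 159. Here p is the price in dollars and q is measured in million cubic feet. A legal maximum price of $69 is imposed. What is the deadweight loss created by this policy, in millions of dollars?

0

Rearranging demand gives qd = 625 - 8p. Equilibrium: 625 - 8p = 8p - 159, so 784 = 16p and p* = 49, q* = 233.
The ceiling of 69 is above the equilibrium price 49, so it is not binding; the market clears at p* = 49, q* = 233.
Since the control does not bind, no trades are prevented and deadweight loss is zero.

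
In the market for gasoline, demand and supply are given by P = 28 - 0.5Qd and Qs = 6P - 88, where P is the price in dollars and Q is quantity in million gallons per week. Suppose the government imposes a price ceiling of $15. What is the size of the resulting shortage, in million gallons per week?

Rearranging demand gives Qd = 56 - 2P. In a free market, 56 - 2P = 6P - 88 gives the equilibrium P* = 18, Q* = 20.
Since 15 < 18, the ceiling is binding.
At P = 15: Qd = 56 - 2·15 = 26 and Qs = 6·15 - 88 = 2.
Shortage = Qd - Qs = 26 - 2 = 24.

24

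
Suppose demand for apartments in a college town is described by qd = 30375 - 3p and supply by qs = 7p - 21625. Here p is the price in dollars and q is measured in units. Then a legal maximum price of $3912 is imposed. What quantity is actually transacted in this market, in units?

In a free market, 30375 - 3p = 7p - 21625 gives the equilibrium p* = 5200, q* = 14775.
The ceiling of 3912 is below the equilibrium price 5200, so it binds.
At p = 3912: qd = 30375 - 3·3912 = 18639 and qs = 7·3912 - 21625 = 5759.
The quantity actually transacted is the short side, supply: 5759.

5759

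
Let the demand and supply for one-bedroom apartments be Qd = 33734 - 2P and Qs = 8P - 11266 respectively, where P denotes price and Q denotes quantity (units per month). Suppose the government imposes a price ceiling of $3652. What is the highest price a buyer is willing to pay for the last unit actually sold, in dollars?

7892

Setting quantity demanded equal to quantity supplied, 33734 - 2P = 8P - 11266, gives P* = 4500 and Q* = 24734.
The ceiling of 3652 is below the equilibrium price 4500, so it binds.
At P = 3652: Qd = 33734 - 2·3652 = 26430 and Qs = 8·3652 - 11266 = 17950.
Only 17950 units reach the market. On the demand curve, the marginal buyer's willingness to pay at Q = 17950 is (33734 - 17950)/2 = 7892.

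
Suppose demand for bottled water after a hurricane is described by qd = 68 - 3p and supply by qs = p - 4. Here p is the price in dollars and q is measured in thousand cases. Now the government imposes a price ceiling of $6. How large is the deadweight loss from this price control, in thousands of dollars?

96

In a free market, 68 - 3p = p - 4 gives the equilibrium p* = 18, q* = 14.
Since 6 < 18, the ceiling is binding.
At p = 6: qd = 68 - 3·6 = 50 and qs = 6 - 4 = 2.
Quantity traded falls to 2. At q = 2 the demand price is (68 - 2)/3 = 22 and the supply price is 4 + 2 = 6.
Deadweight loss = ½ · (22 - 6) · (14 - 2) = ½ · 16 · 12 = 96.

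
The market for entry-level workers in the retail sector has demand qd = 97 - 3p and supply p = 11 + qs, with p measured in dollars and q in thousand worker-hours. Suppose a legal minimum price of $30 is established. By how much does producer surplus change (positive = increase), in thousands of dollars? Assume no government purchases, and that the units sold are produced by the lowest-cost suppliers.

Rearranging supply gives qs = p - 11. Without the control the market clears where 97 - 3p = p - 11, i.e. p* = 27 and q* = 16.
Since 30 > 27, the floor is binding.
At p = 30: qd = 97 - 3·30 = 7 and qs = 30 - 11 = 19.
Producer surplus without the control is ½ · (27 - 11) · 16 = 128.
With the floor, 7 units are sold at 30. The supply price at q = 7 is 18, so PS = ½ · [(30 - 11) + (30 - 18)] · 7 = 108.5.
Change in producer surplus = 108.5 - 128 = -19.5.

-19.5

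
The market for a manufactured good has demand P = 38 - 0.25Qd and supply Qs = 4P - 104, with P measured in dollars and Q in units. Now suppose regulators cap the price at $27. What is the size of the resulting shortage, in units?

40

Rearranging demand gives Qd = 152 - 4P. Setting quantity demanded equal to quantity supplied, 152 - 4P = 4P - 104, gives P* = 32 and Q* = 24.
The ceiling of 27 is below the equilibrium price 32, so it binds.
At P = 27: Qd = 152 - 4·27 = 44 and Qs = 4·27 - 104 = 4.
Shortage = Qd - Qs = 44 - 4 = 40.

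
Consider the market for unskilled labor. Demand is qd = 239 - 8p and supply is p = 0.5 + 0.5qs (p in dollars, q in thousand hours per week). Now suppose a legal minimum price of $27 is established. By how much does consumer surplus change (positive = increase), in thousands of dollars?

Rearranging supply gives qs = 2p - 1. Setting quantity demanded equal to quantity supplied, 239 - 8p = 2p - 1, gives p* = 24 and q* = 47.
The floor of 27 is above the equilibrium price 24, so it binds.
At p = 27: qd = 239 - 8·27 = 23 and qs = 2·27 - 1 = 53.
Consumer surplus without the control is ½ · (29.875 - 24) · 47 = 138.0625.
With the floor, consumers buy 23 units at 27, so CS = ½ · (29.875 - 27) · 23 = 33.0625.
Change in consumer surplus = 33.0625 - 138.0625 = -105.

-105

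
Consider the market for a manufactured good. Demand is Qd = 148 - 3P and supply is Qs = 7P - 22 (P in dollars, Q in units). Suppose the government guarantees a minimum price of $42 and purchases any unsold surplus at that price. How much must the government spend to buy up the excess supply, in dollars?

10500

Without the control the market clears where 148 - 3P = 7P - 22, i.e. P* = 17 and Q* = 97.
The floor of 42 is above the equilibrium price 17, so it binds.
At P = 42: Qd = 148 - 3·42 = 22 and Qs = 7·42 - 22 = 272.
Surplus = Qs - Qd = 250.
Government expenditure = surplus × support price = 250 × 42 = 10500.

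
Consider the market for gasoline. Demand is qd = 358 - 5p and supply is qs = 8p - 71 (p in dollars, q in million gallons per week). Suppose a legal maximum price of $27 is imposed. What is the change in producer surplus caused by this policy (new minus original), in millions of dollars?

-1014

Setting quantity demanded equal to quantity supplied, 358 - 5p = 8p - 71, gives p* = 33 and q* = 193.
Since 27 < 33, the ceiling is binding.
At p = 27: qd = 358 - 5·27 = 223 and qs = 8·27 - 71 = 145.
Producer surplus without the control is ½ · (33 - 8.875) · 193 = 2328.0625.
With the ceiling, producers sell 145 units at 27, so PS = ½ · (27 - 8.875) · 145 = 1314.0625.
Change in producer surplus = 1314.0625 - 2328.0625 = -1014.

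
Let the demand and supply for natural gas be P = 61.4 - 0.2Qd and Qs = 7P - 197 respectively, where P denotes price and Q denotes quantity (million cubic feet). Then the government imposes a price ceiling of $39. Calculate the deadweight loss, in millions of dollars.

75.6

Rearranging demand gives Qd = 307 - 5P. Without the control the market clears where 307 - 5P = 7P - 197, i.e. P* = 42 and Q* = 97.
Because the ceiling (39) lies below the market-clearing price, it is binding.
At P = 39: Qd = 307 - 5·39 = 112 and Qs = 7·39 - 197 = 76.
Quantity traded falls to 76. At Q = 76 the demand price is (307 - 76)/5 = 46.2 and the supply price is (197 + 76)/7 = 39.
Deadweight loss = ½ · (46.2 - 39) · (97 - 76) = ½ · 7.2 · 21 = 75.6.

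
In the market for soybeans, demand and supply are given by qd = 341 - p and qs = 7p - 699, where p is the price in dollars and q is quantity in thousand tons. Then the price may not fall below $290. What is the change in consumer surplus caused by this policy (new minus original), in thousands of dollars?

-20960

Equilibrium: 341 - p = 7p - 699, so 1040 = 8p and p* = 130, q* = 211.
The floor of 290 is above the equilibrium price 130, so it binds.
At p = 290: qd = 341 - 290 = 51 and qs = 7·290 - 699 = 1331.
Consumer surplus without the control is ½ · (341 - 130) · 211 = 22260.5.
With the floor, consumers buy 51 units at 290, so CS = ½ · (341 - 290) · 51 = 1300.5.
Change in consumer surplus = 1300.5 - 22260.5 = -20960.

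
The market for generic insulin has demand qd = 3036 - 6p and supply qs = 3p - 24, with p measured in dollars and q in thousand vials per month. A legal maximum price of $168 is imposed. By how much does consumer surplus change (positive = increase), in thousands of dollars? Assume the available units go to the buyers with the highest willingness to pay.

60372

Setting quantity demanded equal to quantity supplied, 3036 - 6p = 3p - 24, gives p* = 340 and q* = 996.
Because the ceiling (168) lies below the market-clearing price, it is binding.
At p = 168: qd = 3036 - 6·168 = 2028 and qs = 3·168 - 24 = 480.
Consumer surplus without the control is ½ · (506 - 340) · 996 = 82668.
With the ceiling, 480 units are sold at 168 (assume they go to the highest-value buyers). The demand price at q = 480 is 426, so CS = ½ · [(506 - 168) + (426 - 168)] · 480 = 143040.
Change in consumer surplus = 143040 - 82668 = 60372.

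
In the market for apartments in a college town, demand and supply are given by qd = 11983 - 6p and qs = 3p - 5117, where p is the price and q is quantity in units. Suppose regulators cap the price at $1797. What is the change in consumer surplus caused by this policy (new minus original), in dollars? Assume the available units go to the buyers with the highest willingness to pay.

In a free market, 11983 - 6p = 3p - 5117 gives the equilibrium p* = 1900, q* = 583.
Because the ceiling (1797) lies below the market-clearing price, it is binding.
At p = 1797: qd = 11983 - 6·1797 = 1201 and qs = 3·1797 - 5117 = 274.
Consumer surplus without the control is ½ · (11983/6 - 1900) · 583 = 339889/12.
With the ceiling, 274 units are sold at 1797 (assume they go to the highest-value buyers). The demand price at q = 274 is 1951.5, so CS = ½ · [(11983/6 - 1797) + (1951.5 - 1797)] · 274 = 145768/3.
Change in consumer surplus = 145768/3 - 339889/12 = 20265.25.

20265.25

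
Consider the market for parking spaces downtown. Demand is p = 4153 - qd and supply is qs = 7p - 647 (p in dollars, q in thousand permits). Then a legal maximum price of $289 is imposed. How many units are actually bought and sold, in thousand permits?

1376

Rearranging demand gives qd = 4153 - p. In a free market, 4153 - p = 7p - 647 gives the equilibrium p* = 600, q* = 3553.
Because the ceiling (289) lies below the market-clearing price, it is binding.
At p = 289: qd = 4153 - 289 = 3864 and qs = 7·289 - 647 = 1376.
The quantity actually transacted is the short side, supply: 1376.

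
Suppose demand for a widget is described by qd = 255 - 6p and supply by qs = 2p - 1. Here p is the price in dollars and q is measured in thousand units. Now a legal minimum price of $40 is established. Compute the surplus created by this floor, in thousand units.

64

Without the control the market clears where 255 - 6p = 2p - 1, i.e. p* = 32 and q* = 63.
The floor of 40 is above the equilibrium price 32, so it binds.
At p = 40: qd = 255 - 6·40 = 15 and qs = 2·40 - 1 = 79.
Surplus = qs - qd = 79 - 15 = 64.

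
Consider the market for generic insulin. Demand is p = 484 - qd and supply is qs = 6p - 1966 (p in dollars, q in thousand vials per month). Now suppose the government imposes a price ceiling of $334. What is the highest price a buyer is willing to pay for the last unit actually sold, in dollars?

446

Rearranging demand gives qd = 484 - p. Equilibrium: 484 - p = 6p - 1966, so 2450 = 7p and p* = 350, q* = 134.
Since 334 < 350, the ceiling is binding.
At p = 334: qd = 484 - 334 = 150 and qs = 6·334 - 1966 = 38.
Only 38 units reach the market. On the demand curve, the marginal buyer's willingness to pay at q = 38 is (484 - 38) = 446.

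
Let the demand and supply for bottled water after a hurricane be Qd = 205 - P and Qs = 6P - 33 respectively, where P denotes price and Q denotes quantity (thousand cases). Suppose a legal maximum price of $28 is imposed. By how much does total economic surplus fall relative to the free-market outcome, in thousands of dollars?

756

Setting quantity demanded equal to quantity supplied, 205 - P = 6P - 33, gives P* = 34 and Q* = 171.
The ceiling of 28 is below the equilibrium price 34, so it binds.
At P = 28: Qd = 205 - 28 = 177 and Qs = 6·28 - 33 = 135.
Quantity traded falls to 135. At Q = 135 the demand price is 205 - 135 = 70 and the supply price is (33 + 135)/6 = 28.
Deadweight loss = ½ · (70 - 28) · (171 - 135) = ½ · 42 · 36 = 756.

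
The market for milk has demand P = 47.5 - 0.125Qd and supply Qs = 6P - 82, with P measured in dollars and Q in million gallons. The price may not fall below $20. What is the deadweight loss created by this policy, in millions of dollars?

0

Rearranging demand gives Qd = 380 - 8P. Equilibrium: 380 - 8P = 6P - 82, so 462 = 14P and P* = 33, Q* = 116.
The floor of 20 is below the equilibrium price 33, so it is not binding; the market clears at P* = 33, Q* = 116.
Since the control does not bind, no trades are prevented and deadweight loss is zero.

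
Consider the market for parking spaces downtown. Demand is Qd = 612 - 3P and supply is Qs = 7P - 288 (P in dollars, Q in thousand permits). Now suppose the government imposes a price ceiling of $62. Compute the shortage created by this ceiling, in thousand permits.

280

In a free market, 612 - 3P = 7P - 288 gives the equilibrium P* = 90, Q* = 342.
The ceiling of 62 is below the equilibrium price 90, so it binds.
At P = 62: Qd = 612 - 3·62 = 426 and Qs = 7·62 - 288 = 146.
Shortage = Qd - Qs = 426 - 146 = 280.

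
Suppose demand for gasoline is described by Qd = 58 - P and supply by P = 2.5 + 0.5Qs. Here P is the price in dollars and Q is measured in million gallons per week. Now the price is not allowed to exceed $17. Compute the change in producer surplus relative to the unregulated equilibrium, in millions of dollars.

-132

Rearranging supply gives Qs = 2P - 5. Without the control the market clears where 58 - P = 2P - 5, i.e. P* = 21 and Q* = 37.
Since 17 < 21, the ceiling is binding.
At P = 17: Qd = 58 - 17 = 41 and Qs = 2·17 - 5 = 29.
Producer surplus without the control is ½ · (21 - 2.5) · 37 = 342.25.
With the ceiling, producers sell 29 units at 17, so PS = ½ · (17 - 2.5) · 29 = 210.25.
Change in producer surplus = 210.25 - 342.25 = -132.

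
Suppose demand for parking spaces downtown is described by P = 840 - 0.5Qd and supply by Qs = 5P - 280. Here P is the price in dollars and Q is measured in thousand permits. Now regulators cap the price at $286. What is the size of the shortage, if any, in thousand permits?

0

Rearranging demand gives Qd = 1680 - 2P. Without the control the market clears where 1680 - 2P = 5P - 280, i.e. P* = 280 and Q* = 1120.
The ceiling of 286 is above the equilibrium price 280, so it is not binding; the market clears at P* = 280, Q* = 1120.
Since the control does not bind, there is no shortage.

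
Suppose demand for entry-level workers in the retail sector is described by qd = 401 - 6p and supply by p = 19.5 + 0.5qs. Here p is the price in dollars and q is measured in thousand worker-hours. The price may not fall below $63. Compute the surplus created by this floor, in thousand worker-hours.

Rearranging supply gives qs = 2p - 39. In a free market, 401 - 6p = 2p - 39 gives the equilibrium p* = 55, q* = 71.
Since 63 > 55, the floor is binding.
At p = 63: qd = 401 - 6·63 = 23 and qs = 2·63 - 39 = 87.
Surplus = qs - qd = 87 - 23 = 64.

64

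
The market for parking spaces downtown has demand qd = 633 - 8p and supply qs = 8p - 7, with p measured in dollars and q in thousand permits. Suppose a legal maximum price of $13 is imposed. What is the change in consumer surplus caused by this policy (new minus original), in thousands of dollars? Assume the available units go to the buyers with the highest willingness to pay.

-297

Setting quantity demanded equal to quantity supplied, 633 - 8p = 8p - 7, gives p* = 40 and q* = 313.
Since 13 < 40, the ceiling is binding.
At p = 13: qd = 633 - 8·13 = 529 and qs = 8·13 - 7 = 97.
Consumer surplus without the control is ½ · (79.125 - 40) · 313 = 6123.0625.
With the ceiling, 97 units are sold at 13 (assume they go to the highest-value buyers). The demand price at q = 97 is 67, so CS = ½ · [(79.125 - 13) + (67 - 13)] · 97 = 5826.0625.
Change in consumer surplus = 5826.0625 - 6123.0625 = -297.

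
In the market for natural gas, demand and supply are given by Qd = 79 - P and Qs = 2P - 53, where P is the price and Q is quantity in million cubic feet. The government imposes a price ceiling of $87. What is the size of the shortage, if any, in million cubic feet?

0

Equilibrium: 79 - P = 2P - 53, so 132 = 3P and P* = 44, Q* = 35.
The ceiling of 87 is above the equilibrium price 44, so it is not binding; the market clears at P* = 44, Q* = 35.
Since the control does not bind, there is no shortage.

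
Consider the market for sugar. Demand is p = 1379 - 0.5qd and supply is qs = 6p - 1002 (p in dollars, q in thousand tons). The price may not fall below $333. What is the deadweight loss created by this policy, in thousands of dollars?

0

Rearranging demand gives qd = 2758 - 2p. Without the control the market clears where 2758 - 2p = 6p - 1002, i.e. p* = 470 and q* = 1818.
The floor of 333 is below the equilibrium price 470, so it is not binding; the market clears at p* = 470, q* = 1818.
Since the control does not bind, no trades are prevented and deadweight loss is zero.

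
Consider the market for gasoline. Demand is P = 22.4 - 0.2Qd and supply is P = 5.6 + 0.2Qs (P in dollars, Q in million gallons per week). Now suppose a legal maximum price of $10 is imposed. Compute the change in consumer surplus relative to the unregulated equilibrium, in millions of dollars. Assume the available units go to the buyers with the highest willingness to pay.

48

Rearranging demand gives Qd = 112 - 5P; rearranging supply gives Qs = 5P - 28. Setting quantity demanded equal to quantity supplied, 112 - 5P = 5P - 28, gives P* = 14 and Q* = 42.
Since 10 < 14, the ceiling is binding.
At P = 10: Qd = 112 - 5·10 = 62 and Qs = 5·10 - 28 = 22.
Consumer surplus without the control is ½ · (22.4 - 14) · 42 = 176.4.
With the ceiling, 22 units are sold at 10 (assume they go to the highest-value buyers). The demand price at Q = 22 is 18, so CS = ½ · [(22.4 - 10) + (18 - 10)] · 22 = 224.4.
Change in consumer surplus = 224.4 - 176.4 = 48.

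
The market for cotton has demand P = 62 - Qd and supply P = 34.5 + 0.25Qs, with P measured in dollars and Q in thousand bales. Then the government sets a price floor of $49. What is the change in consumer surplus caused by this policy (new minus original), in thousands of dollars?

Rearranging demand gives Qd = 62 - P; rearranging supply gives Qs = 4P - 138. Setting quantity demanded equal to quantity supplied, 62 - P = 4P - 138, gives P* = 40 and Q* = 22.
The floor of 49 is above the equilibrium price 40, so it binds.
At P = 49: Qd = 62 - 49 = 13 and Qs = 4·49 - 138 = 58.
Consumer surplus without the control is ½ · (62 - 40) · 22 = 242.
With the floor, consumers buy 13 units at 49, so CS = ½ · (62 - 49) · 13 = 84.5.
Change in consumer surplus = 84.5 - 242 = -157.5.

-157.5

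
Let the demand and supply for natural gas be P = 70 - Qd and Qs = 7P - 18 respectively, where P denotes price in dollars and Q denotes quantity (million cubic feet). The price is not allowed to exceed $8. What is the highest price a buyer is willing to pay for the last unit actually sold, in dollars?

Rearranging demand gives Qd = 70 - P. Setting quantity demanded equal to quantity supplied, 70 - P = 7P - 18, gives P* = 11 and Q* = 59.
Because the ceiling (8) lies below the market-clearing price, it is binding.
At P = 8: Qd = 70 - 8 = 62 and Qs = 7·8 - 18 = 38.
Only 38 units reach the market. On the demand curve, the marginal buyer's willingness to pay at Q = 38 is (70 - 38) = 32.

32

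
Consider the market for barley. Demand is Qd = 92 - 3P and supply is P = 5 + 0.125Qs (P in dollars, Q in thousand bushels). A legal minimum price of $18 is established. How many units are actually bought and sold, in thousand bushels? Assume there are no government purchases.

38

Rearranging supply gives Qs = 8P - 40. Without the control the market clears where 92 - 3P = 8P - 40, i.e. P* = 12 and Q* = 56.
Since 18 > 12, the floor is binding.
At P = 18: Qd = 92 - 3·18 = 38 and Qs = 8·18 - 40 = 104.
The quantity actually transacted is the short side, demand: 38.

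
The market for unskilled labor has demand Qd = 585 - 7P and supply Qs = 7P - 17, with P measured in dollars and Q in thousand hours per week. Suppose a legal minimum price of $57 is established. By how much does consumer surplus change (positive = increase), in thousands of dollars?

In a free market, 585 - 7P = 7P - 17 gives the equilibrium P* = 43, Q* = 284.
Since 57 > 43, the floor is binding.
At P = 57: Qd = 585 - 7·57 = 186 and Qs = 7·57 - 17 = 382.
Consumer surplus without the control is ½ · (585/7 - 43) · 284 = 40328/7.
With the floor, consumers buy 186 units at 57, so CS = ½ · (585/7 - 57) · 186 = 17298/7.
Change in consumer surplus = 17298/7 - 40328/7 = -3290.

-3290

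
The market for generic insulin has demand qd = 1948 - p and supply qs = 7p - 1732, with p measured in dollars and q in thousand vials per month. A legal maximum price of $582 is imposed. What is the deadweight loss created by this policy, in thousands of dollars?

0

Without the control the market clears where 1948 - p = 7p - 1732, i.e. p* = 460 and q* = 1488.
The ceiling of 582 is above the equilibrium price 460, so it is not binding; the market clears at p* = 460, q* = 1488.
Since the control does not bind, no trades are prevented and deadweight loss is zero.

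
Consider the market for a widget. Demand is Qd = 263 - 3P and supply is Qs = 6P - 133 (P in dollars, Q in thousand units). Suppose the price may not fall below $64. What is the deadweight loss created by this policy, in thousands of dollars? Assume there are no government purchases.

In a free market, 263 - 3P = 6P - 133 gives the equilibrium P* = 44, Q* = 131.
Because the floor (64) lies above the market-clearing price, it is binding.
At P = 64: Qd = 263 - 3·64 = 71 and Qs = 6·64 - 133 = 251.
Quantity traded falls to 71. At Q = 71 the demand price is (263 - 71)/3 = 64 and the supply price is (133 + 71)/6 = 34.
Deadweight loss = ½ · (64 - 34) · (131 - 71) = ½ · 30 · 60 = 900.

900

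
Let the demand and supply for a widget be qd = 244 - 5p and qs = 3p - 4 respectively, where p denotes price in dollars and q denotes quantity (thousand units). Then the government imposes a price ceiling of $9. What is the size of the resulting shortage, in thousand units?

176

Without the control the market clears where 244 - 5p = 3p - 4, i.e. p* = 31 and q* = 89.
Since 9 < 31, the ceiling is binding.
At p = 9: qd = 244 - 5·9 = 199 and qs = 3·9 - 4 = 23.
Shortage = qd - qs = 199 - 23 = 176.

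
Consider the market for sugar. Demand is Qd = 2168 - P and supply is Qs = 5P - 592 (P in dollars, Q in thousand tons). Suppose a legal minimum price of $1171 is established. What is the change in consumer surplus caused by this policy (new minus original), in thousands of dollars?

-961627.5

In a free market, 2168 - P = 5P - 592 gives the equilibrium P* = 460, Q* = 1708.
The floor of 1171 is above the equilibrium price 460, so it binds.
At P = 1171: Qd = 2168 - 1171 = 997 and Qs = 5·1171 - 592 = 5263.
Consumer surplus without the control is ½ · (2168 - 460) · 1708 = 1458632.
With the floor, consumers buy 997 units at 1171, so CS = ½ · (2168 - 1171) · 997 = 497004.5.
Change in consumer surplus = 497004.5 - 1458632 = -961627.5.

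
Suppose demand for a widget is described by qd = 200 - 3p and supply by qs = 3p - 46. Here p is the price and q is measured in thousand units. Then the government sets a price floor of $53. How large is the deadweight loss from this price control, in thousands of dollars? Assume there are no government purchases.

In a free market, 200 - 3p = 3p - 46 gives the equilibrium p* = 41, q* = 77.
The floor of 53 is above the equilibrium price 41, so it binds.
At p = 53: qd = 200 - 3·53 = 41 and qs = 3·53 - 46 = 113.
Quantity traded falls to 41. At q = 41 the demand price is (200 - 41)/3 = 53 and the supply price is (46 + 41)/3 = 29.
Deadweight loss = ½ · (53 - 29) · (77 - 41) = ½ · 24 · 36 = 432.

432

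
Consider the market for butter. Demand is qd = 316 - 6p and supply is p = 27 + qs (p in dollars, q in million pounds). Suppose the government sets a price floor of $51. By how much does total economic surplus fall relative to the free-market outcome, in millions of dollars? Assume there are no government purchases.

Rearranging supply gives qs = p - 27. In a free market, 316 - 6p = p - 27 gives the equilibrium p* = 49, q* = 22.
Since 51 > 49, the floor is binding.
At p = 51: qd = 316 - 6·51 = 10 and qs = 51 - 27 = 24.
Quantity traded falls to 10. At q = 10 the demand price is (316 - 10)/6 = 51 and the supply price is 27 + 10 = 37.
Deadweight loss = ½ · (51 - 37) · (22 - 10) = ½ · 14 · 12 = 84.

84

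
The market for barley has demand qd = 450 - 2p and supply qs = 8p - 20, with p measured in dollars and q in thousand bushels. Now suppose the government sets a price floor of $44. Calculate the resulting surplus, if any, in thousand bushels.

In a free market, 450 - 2p = 8p - 20 gives the equilibrium p* = 47, q* = 356.
Since 44 is below p* = 47, the floor does not bind and the free-market outcome prevails.
Since the control does not bind, there is no surplus.

0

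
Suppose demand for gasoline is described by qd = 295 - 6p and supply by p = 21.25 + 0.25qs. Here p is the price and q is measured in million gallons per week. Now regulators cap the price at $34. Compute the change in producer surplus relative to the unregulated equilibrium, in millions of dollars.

Rearranging supply gives qs = 4p - 85. In a free market, 295 - 6p = 4p - 85 gives the equilibrium p* = 38, q* = 67.
The ceiling of 34 is below the equilibrium price 38, so it binds.
At p = 34: qd = 295 - 6·34 = 91 and qs = 4·34 - 85 = 51.
Producer surplus without the control is ½ · (38 - 21.25) · 67 = 561.125.
With the ceiling, producers sell 51 units at 34, so PS = ½ · (34 - 21.25) · 51 = 325.125.
Change in producer surplus = 325.125 - 561.125 = -236.

-236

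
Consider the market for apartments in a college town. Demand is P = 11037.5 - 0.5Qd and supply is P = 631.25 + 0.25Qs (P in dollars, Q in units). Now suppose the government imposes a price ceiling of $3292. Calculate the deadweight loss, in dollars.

Rearranging demand gives Qd = 22075 - 2P; rearranging supply gives Qs = 4P - 2525. In a free market, 22075 - 2P = 4P - 2525 gives the equilibrium P* = 4100, Q* = 13875.
The ceiling of 3292 is below the equilibrium price 4100, so it binds.
At P = 3292: Qd = 22075 - 2·3292 = 15491 and Qs = 4·3292 - 2525 = 10643.
Quantity traded falls to 10643. At Q = 10643 the demand price is (22075 - 10643)/2 = 5716 and the supply price is (2525 + 10643)/4 = 3292.
Deadweight loss = ½ · (5716 - 3292) · (13875 - 10643) = ½ · 2424 · 3232 = 3917184.

3917184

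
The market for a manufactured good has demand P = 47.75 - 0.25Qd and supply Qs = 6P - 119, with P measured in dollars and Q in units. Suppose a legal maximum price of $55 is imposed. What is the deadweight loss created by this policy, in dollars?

Rearranging demand gives Qd = 191 - 4P. Setting quantity demanded equal to quantity supplied, 191 - 4P = 6P - 119, gives P* = 31 and Q* = 67.
Since 55 is above P* = 31, the ceiling does not bind and the free-market outcome prevails.
Since the control does not bind, no trades are prevented and deadweight loss is zero.

0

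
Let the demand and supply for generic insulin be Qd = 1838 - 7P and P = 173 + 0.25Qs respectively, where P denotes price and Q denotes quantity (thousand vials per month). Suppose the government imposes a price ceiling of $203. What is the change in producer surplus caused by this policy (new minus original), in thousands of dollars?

-4698

Rearranging supply gives Qs = 4P - 692. In a free market, 1838 - 7P = 4P - 692 gives the equilibrium P* = 230, Q* = 228.
The ceiling of 203 is below the equilibrium price 230, so it binds.
At P = 203: Qd = 1838 - 7·203 = 417 and Qs = 4·203 - 692 = 120.
Producer surplus without the control is ½ · (230 - 173) · 228 = 6498.
With the ceiling, producers sell 120 units at 203, so PS = ½ · (203 - 173) · 120 = 1800.
Change in producer surplus = 1800 - 6498 = -4698.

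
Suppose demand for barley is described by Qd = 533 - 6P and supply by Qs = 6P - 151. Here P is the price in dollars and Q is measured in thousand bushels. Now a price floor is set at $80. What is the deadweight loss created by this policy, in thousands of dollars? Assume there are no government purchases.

In a free market, 533 - 6P = 6P - 151 gives the equilibrium P* = 57, Q* = 191.
The floor of 80 is above the equilibrium price 57, so it binds.
At P = 80: Qd = 533 - 6·80 = 53 and Qs = 6·80 - 151 = 329.
Quantity traded falls to 53. At Q = 53 the demand price is (533 - 53)/6 = 80 and the supply price is (151 + 53)/6 = 34.
Deadweight loss = ½ · (80 - 34) · (191 - 53) = ½ · 46 · 138 = 3174.

3174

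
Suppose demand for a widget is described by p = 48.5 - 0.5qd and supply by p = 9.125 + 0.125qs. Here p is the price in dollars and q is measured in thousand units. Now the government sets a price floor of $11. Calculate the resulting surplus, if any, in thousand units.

0

Rearranging demand gives qd = 97 - 2p; rearranging supply gives qs = 8p - 73. Setting quantity demanded equal to quantity supplied, 97 - 2p = 8p - 73, gives p* = 17 and q* = 63.
The floor of 11 is below the equilibrium price 17, so it is not binding; the market clears at p* = 17, q* = 63.
Since the control does not bind, there is no surplus.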